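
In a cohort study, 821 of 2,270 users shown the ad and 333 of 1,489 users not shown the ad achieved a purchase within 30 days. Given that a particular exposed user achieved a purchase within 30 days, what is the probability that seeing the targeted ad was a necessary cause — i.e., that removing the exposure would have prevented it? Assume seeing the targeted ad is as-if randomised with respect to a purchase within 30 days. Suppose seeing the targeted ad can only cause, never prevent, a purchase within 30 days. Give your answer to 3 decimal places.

PN ≈ 0.382

p₁ = P(outcome | exposed) = 821/2270 = 0.36167
p₀ = P(outcome | unexposed) = 333/1489 = 0.22364
Under exogeneity and monotonicity, PN = (p₁ − p₀) / p₁.
PN = (0.36167 − 0.22364) / 0.36167 = 0.13803 / 0.36167 ≈ 0.3817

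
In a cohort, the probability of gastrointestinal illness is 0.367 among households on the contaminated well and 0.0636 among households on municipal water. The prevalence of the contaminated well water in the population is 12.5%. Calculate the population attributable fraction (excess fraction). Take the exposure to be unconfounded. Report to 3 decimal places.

PAF ≈ 0.374

Let p₁ = 0.367, p₀ = 0.0636.
Overall risk P(Y=1) = π·p₁ + (1−π)·p₀ = 0.125×0.367 + 0.875×0.0636 = 0.10153.
Under exogeneity, PAF = [P(Y=1) − p₀] / P(Y=1).
PAF = (0.10153 − 0.0636) / 0.10153 ≈ 0.3736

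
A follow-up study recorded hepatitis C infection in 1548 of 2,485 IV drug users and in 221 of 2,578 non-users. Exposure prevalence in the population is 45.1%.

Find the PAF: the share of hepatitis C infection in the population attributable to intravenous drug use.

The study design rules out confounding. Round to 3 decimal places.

p₁ = P(outcome | exposed) = 1548/2485 = 0.62294
p₀ = P(outcome | unexposed) = 221/2578 = 0.085725
Overall risk P(Y=1) = π·p₁ + (1−π)·p₀ = 0.451×0.62294 + 0.549×0.085725 = 0.32801.
Under exogeneity, PAF = [P(Y=1) − p₀] / P(Y=1).
PAF = (0.32801 − 0.085725) / 0.32801 ≈ 0.7386

PAF ≈ 0.739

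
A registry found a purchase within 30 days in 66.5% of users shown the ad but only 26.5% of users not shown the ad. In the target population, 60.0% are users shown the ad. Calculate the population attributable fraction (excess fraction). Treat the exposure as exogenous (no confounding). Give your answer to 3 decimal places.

PAF ≈ 0.475

p₁ = 0.665, p₀ = 0.265.
Overall risk P(Y=1) = π·p₁ + (1−π)·p₀ = 0.6×0.665 + 0.4×0.265 = 0.505.
Under exogeneity, PAF = [P(Y=1) − p₀] / P(Y=1).
PAF = (0.505 − 0.265) / 0.505 ≈ 0.4752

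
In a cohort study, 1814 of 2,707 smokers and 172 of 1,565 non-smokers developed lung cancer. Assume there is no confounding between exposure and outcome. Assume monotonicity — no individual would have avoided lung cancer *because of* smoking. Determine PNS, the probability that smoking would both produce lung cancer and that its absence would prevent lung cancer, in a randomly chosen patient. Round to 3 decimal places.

PNS ≈ 0.560

p₁ = P(outcome | exposed) = 1814/2707 = 0.67011
p₀ = P(outcome | unexposed) = 172/1565 = 0.1099
Under exogeneity and monotonicity, PNS = p₁ − p₀.
PNS = 0.67011 − 0.1099 = 0.56021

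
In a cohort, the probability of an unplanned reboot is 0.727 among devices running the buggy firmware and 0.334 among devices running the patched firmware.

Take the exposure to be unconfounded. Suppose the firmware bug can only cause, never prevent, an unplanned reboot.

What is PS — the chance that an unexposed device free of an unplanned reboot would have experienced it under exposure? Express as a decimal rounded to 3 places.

PS ≈ 0.590

Let p₁ = 0.727, p₀ = 0.334.
Under exogeneity and monotonicity, PS = (p₁ − p₀) / (1 − p₀).
PS = (0.727 − 0.334) / (1 − 0.334) = 0.393 / 0.666 ≈ 0.5901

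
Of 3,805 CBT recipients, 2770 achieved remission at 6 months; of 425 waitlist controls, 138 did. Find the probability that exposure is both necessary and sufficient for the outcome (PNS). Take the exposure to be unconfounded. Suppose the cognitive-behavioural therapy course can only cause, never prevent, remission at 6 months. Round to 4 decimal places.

PNS ≈ 0.4033

p₁ = P(outcome | exposed) = 2770/3805 = 0.72799
p₀ = P(outcome | unexposed) = 138/425 = 0.32471
Under exogeneity and monotonicity, PNS = p₁ − p₀.
PNS = 0.72799 − 0.32471 = 0.40328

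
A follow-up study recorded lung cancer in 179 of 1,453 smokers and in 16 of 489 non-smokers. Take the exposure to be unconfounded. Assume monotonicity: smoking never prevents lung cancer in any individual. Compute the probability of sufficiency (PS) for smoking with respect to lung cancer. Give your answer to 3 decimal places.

p₁ = P(outcome | exposed) = 179/1453 = 0.12319
p₀ = P(outcome | unexposed) = 16/489 = 0.03272
Under exogeneity and monotonicity, PS = (p₁ − p₀) / (1 − p₀).
PS = (0.12319 − 0.03272) / (1 − 0.03272) = 0.090474 / 0.96728 ≈ 0.0935

PS ≈ 0.094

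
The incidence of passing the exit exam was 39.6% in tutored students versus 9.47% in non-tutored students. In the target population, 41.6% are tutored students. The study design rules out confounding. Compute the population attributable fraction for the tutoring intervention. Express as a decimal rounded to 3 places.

p₁ = 0.396, p₀ = 0.0947.
Overall risk P(Y=1) = π·p₁ + (1−π)·p₀ = 0.416×0.396 + 0.584×0.0947 = 0.22004.
Under exogeneity, PAF = [P(Y=1) − p₀] / P(Y=1).
PAF = (0.22004 − 0.0947) / 0.22004 ≈ 0.5696

PAF ≈ 0.570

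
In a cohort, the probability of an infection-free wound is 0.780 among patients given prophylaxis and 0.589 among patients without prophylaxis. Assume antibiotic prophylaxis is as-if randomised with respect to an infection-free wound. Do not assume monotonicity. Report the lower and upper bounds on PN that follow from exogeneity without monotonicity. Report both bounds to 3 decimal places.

Let p₁ = 0.78, p₀ = 0.589.
Under exogeneity alone the bounds on PN are max{0,(p₁−p₀)/p₁} ≤ PN ≤ min{1,(1−p₀)/p₁}.
  lower = (p₁ − p₀)/p₁ = 0.191 / 0.78 ≈ 0.2449
  upper = min{1, (1 − p₀)/p₁} = 0.411 / 0.78 ≈ 0.5269

0.245 ≤ PN ≤ 0.527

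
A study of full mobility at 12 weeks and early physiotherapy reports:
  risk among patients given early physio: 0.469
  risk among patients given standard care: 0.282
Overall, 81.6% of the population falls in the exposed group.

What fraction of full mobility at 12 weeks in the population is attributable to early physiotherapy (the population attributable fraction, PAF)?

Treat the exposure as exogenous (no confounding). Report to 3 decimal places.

Let p₁ = 0.469, p₀ = 0.282.
Overall risk P(Y=1) = π·p₁ + (1−π)·p₀ = 0.816×0.469 + 0.184×0.282 = 0.43459.
Under exogeneity, PAF = [P(Y=1) − p₀] / P(Y=1).
PAF = (0.43459 − 0.282) / 0.43459 ≈ 0.3511

PAF ≈ 0.351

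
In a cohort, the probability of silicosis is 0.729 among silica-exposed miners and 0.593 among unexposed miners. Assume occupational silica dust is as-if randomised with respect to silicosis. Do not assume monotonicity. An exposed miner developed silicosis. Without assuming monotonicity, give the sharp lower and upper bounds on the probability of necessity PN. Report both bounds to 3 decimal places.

0.187 ≤ PN ≤ 0.558

Let p₁ = 0.729, p₀ = 0.593.
Under exogeneity alone the bounds on PN are max{0,(p₁−p₀)/p₁} ≤ PN ≤ min{1,(1−p₀)/p₁}.
  lower = (p₁ − p₀)/p₁ = 0.136 / 0.729 ≈ 0.1866
  upper = min{1, (1 − p₀)/p₁} = 0.407 / 0.729 ≈ 0.5583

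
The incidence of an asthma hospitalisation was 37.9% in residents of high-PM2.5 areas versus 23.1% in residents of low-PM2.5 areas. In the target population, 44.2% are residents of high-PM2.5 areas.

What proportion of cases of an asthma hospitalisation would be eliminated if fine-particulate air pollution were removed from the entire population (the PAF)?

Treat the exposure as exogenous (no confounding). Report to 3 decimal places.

p₁ = 0.379, p₀ = 0.231.
Overall risk P(Y=1) = π·p₁ + (1−π)·p₀ = 0.442×0.379 + 0.558×0.231 = 0.29642.
Under exogeneity, PAF = [P(Y=1) − p₀] / P(Y=1).
PAF = (0.29642 − 0.231) / 0.29642 ≈ 0.2207

PAF ≈ 0.221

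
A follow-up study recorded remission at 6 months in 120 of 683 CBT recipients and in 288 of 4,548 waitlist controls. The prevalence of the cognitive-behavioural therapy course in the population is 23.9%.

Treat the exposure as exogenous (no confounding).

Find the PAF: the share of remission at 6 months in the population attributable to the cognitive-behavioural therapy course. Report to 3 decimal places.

p₁ = P(outcome | exposed) = 120/683 = 0.1757
p₀ = P(outcome | unexposed) = 288/4548 = 0.063325
Overall risk P(Y=1) = π·p₁ + (1−π)·p₀ = 0.239×0.1757 + 0.761×0.063325 = 0.090181.
Under exogeneity, PAF = [P(Y=1) − p₀] / P(Y=1).
PAF = (0.090181 − 0.063325) / 0.090181 ≈ 0.2978

PAF ≈ 0.298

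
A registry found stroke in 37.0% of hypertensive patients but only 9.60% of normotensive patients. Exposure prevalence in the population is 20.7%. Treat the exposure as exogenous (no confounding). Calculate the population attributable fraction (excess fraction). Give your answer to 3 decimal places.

PAF ≈ 0.371

p₁ = 0.37, p₀ = 0.096.
Overall risk P(Y=1) = π·p₁ + (1−π)·p₀ = 0.207×0.37 + 0.793×0.096 = 0.15272.
Under exogeneity, PAF = [P(Y=1) − p₀] / P(Y=1).
PAF = (0.15272 − 0.096) / 0.15272 ≈ 0.3714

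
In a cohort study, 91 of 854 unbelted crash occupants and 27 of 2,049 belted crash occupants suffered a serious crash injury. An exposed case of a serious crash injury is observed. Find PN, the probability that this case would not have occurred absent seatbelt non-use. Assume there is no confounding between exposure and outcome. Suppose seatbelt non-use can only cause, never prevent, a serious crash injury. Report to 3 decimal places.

PN ≈ 0.876

p₁ = P(outcome | exposed) = 91/854 = 0.10656
p₀ = P(outcome | unexposed) = 27/2049 = 0.013177
Under exogeneity and monotonicity, PN = (p₁ − p₀) / p₁.
PN = (0.10656 − 0.013177) / 0.10656 = 0.09338 / 0.10656 ≈ 0.8763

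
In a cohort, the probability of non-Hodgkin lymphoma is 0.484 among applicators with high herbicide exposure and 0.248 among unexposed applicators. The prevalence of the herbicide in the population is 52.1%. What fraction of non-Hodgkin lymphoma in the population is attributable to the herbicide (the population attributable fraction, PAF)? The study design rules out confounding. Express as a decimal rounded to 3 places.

Let p₁ = 0.484, p₀ = 0.248.
Overall risk P(Y=1) = π·p₁ + (1−π)·p₀ = 0.521×0.484 + 0.479×0.248 = 0.37096.
Under exogeneity, PAF = [P(Y=1) − p₀] / P(Y=1).
PAF = (0.37096 − 0.248) / 0.37096 ≈ 0.3315

PAF ≈ 0.331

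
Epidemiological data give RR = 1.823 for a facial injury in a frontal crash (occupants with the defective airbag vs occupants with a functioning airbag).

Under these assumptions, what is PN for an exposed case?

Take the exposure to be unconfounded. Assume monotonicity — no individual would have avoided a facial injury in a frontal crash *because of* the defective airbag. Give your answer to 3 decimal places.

PN ≈ 0.451

Under exogeneity and monotonicity, PN = (RR − 1) / RR = 1 − 1/RR.
PN = (1.823 − 1) / 1.823 = 0.823 / 1.823 ≈ 0.4515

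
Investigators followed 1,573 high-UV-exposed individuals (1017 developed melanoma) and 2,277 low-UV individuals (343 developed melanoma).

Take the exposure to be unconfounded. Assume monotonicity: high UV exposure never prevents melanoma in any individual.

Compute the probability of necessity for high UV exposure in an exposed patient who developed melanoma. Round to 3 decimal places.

PN ≈ 0.767

p₁ = P(outcome | exposed) = 1017/1573 = 0.64654
p₀ = P(outcome | unexposed) = 343/2277 = 0.15064
Under exogeneity and monotonicity, PN = (p₁ − p₀) / p₁.
PN = (0.64654 − 0.15064) / 0.64654 = 0.4959 / 0.64654 ≈ 0.7670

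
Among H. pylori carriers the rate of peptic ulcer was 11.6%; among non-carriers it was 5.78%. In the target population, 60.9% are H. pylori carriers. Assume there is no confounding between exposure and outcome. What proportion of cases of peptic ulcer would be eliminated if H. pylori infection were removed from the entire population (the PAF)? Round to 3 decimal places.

PAF ≈ 0.380

p₁ = 0.116, p₀ = 0.0578.
Overall risk P(Y=1) = π·p₁ + (1−π)·p₀ = 0.609×0.116 + 0.391×0.0578 = 0.093244.
Under exogeneity, PAF = [P(Y=1) − p₀] / P(Y=1).
PAF = (0.093244 − 0.0578) / 0.093244 ≈ 0.3801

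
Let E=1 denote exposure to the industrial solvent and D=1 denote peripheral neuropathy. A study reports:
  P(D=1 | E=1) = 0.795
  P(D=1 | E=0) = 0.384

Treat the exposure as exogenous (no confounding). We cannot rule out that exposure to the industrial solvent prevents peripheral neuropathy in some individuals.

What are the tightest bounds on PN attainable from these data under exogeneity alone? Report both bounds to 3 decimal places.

Let p₁ = 0.795, p₀ = 0.384.
Under exogeneity alone the bounds on PN are max{0,(p₁−p₀)/p₁} ≤ PN ≤ min{1,(1−p₀)/p₁}.
  lower = (p₁ − p₀)/p₁ = 0.411 / 0.795 ≈ 0.5170
  upper = min{1, (1 − p₀)/p₁} = 0.616 / 0.795 ≈ 0.7748

0.517 ≤ PN ≤ 0.775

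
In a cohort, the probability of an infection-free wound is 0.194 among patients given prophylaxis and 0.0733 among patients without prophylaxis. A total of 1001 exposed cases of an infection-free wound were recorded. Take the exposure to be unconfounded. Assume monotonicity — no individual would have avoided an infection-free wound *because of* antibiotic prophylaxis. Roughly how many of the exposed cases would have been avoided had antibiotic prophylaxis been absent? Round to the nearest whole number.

about 623 cases

Let p₁ = 0.194, p₀ = 0.0733.
PN = (p₁ − p₀)/p₁ = (0.194 − 0.0733) / 0.194 ≈ 0.62216.
Attributable cases ≈ PN × (exposed cases) = 0.62216 × 1001 ≈ 622.79.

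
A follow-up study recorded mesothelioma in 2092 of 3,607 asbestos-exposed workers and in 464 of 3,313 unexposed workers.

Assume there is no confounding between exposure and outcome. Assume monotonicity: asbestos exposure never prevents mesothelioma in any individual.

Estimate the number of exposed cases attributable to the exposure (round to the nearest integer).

p₁ = P(outcome | exposed) = 2092/3607 = 0.57998
p₀ = P(outcome | unexposed) = 464/3313 = 0.14005
PN = (p₁ − p₀)/p₁ = (0.57998 − 0.14005) / 0.57998 ≈ 0.75852.
Attributable cases ≈ PN × (exposed cases) = 0.75852 × 2092 ≈ 1586.82.

about 1587 cases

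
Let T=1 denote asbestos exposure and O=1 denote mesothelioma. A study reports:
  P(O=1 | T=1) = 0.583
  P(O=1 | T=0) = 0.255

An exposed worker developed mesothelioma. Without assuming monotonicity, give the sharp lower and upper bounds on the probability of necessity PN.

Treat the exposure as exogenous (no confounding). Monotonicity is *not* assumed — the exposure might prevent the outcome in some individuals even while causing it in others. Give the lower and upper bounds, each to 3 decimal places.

0.563 ≤ PN ≤ 1.000

Let p₁ = 0.583, p₀ = 0.255.
Under exogeneity alone the bounds on PN are max{0,(p₁−p₀)/p₁} ≤ PN ≤ min{1,(1−p₀)/p₁}.
  lower = (p₁ − p₀)/p₁ = 0.328 / 0.583 ≈ 0.5626
  upper = min{1, (1 − p₀)/p₁} = 0.745 / 0.583 ≈ 1.2779 → capped at 1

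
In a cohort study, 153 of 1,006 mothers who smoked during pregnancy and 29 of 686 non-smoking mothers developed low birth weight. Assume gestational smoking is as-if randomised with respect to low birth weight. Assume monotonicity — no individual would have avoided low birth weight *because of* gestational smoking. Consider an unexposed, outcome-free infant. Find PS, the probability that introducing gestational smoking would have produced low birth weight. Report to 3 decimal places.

p₁ = P(outcome | exposed) = 153/1006 = 0.15209
p₀ = P(outcome | unexposed) = 29/686 = 0.042274
Under exogeneity and monotonicity, PS = (p₁ − p₀) / (1 − p₀).
PS = (0.15209 − 0.042274) / (1 − 0.042274) = 0.10981 / 0.95773 ≈ 0.1147

PS ≈ 0.115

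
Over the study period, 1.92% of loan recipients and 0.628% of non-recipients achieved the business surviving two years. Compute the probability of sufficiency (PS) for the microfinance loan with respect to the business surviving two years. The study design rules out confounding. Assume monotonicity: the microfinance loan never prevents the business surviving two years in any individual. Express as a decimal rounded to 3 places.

p₁ = 0.0192, p₀ = 0.00628.
Under exogeneity and monotonicity, PS = (p₁ − p₀) / (1 − p₀).
PS = (0.0192 − 0.00628) / (1 − 0.00628) = 0.01292 / 0.99372 ≈ 0.0130

PS ≈ 0.013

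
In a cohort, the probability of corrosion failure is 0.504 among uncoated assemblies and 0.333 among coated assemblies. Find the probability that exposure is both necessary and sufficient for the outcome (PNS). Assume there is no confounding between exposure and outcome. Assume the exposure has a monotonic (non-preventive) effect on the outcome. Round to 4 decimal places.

Let p₁ = 0.504, p₀ = 0.333.
Under exogeneity and monotonicity, PNS = p₁ − p₀.
PNS = 0.504 − 0.333 = 0.171

PNS ≈ 0.1710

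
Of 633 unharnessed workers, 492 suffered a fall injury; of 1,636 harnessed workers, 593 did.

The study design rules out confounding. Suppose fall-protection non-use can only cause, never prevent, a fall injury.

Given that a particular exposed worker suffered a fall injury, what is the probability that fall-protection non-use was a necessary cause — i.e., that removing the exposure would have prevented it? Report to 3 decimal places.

p₁ = P(outcome | exposed) = 492/633 = 0.77725
p₀ = P(outcome | unexposed) = 593/1636 = 0.36247
Under exogeneity and monotonicity, PN = (p₁ − p₀) / p₁.
PN = (0.77725 − 0.36247) / 0.77725 = 0.41478 / 0.77725 ≈ 0.5337

PN ≈ 0.534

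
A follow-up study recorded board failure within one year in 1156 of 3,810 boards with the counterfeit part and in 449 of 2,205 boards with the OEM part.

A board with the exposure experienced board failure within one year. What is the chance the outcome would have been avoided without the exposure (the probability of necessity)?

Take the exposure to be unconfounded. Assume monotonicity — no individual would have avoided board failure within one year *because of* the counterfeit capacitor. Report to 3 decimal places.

p₁ = P(outcome | exposed) = 1156/3810 = 0.30341
p₀ = P(outcome | unexposed) = 449/2205 = 0.20363
Under exogeneity and monotonicity, PN = (p₁ − p₀) / p₁.
PN = (0.30341 − 0.20363) / 0.30341 = 0.099784 / 0.30341 ≈ 0.3289

PN ≈ 0.329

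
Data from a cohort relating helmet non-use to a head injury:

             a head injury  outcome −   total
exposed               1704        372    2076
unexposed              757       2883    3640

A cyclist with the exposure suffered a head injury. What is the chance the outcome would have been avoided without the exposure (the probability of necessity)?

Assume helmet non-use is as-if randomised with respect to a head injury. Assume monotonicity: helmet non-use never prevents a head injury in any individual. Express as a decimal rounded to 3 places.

p₁ = P(outcome | exposed) = 1704/2076 = 0.82081
p₀ = P(outcome | unexposed) = 757/3640 = 0.20797
Under exogeneity and monotonicity, PN = (p₁ − p₀)/p₁.
PN = (0.82081 − 0.20797) / 0.82081 ≈ 0.7466

PN ≈ 0.747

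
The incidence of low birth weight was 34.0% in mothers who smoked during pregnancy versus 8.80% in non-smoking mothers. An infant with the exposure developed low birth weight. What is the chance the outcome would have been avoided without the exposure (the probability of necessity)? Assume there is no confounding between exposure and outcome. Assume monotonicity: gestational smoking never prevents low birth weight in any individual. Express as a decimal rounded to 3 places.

PN ≈ 0.741

p₁ = 0.34, p₀ = 0.088.
Under exogeneity and monotonicity, PN = (p₁ − p₀) / p₁.
PN = (0.34 − 0.088) / 0.34 = 0.252 / 0.34 ≈ 0.7412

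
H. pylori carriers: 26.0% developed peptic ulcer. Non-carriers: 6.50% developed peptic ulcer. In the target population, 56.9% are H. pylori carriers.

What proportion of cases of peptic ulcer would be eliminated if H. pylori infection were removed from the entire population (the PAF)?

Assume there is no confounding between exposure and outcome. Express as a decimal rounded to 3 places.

PAF ≈ 0.631

p₁ = 0.26, p₀ = 0.065.
Overall risk P(Y=1) = π·p₁ + (1−π)·p₀ = 0.569×0.26 + 0.431×0.065 = 0.17596.
Under exogeneity, PAF = [P(Y=1) − p₀] / P(Y=1).
PAF = (0.17596 − 0.065) / 0.17596 ≈ 0.6306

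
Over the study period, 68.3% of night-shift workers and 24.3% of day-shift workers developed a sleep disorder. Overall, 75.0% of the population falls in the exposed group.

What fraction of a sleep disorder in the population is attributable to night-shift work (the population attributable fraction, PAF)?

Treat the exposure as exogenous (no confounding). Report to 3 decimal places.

PAF ≈ 0.576

p₁ = 0.683, p₀ = 0.243.
Overall risk P(Y=1) = π·p₁ + (1−π)·p₀ = 0.75×0.683 + 0.25×0.243 = 0.573.
Under exogeneity, PAF = [P(Y=1) − p₀] / P(Y=1).
PAF = (0.573 − 0.243) / 0.573 ≈ 0.5759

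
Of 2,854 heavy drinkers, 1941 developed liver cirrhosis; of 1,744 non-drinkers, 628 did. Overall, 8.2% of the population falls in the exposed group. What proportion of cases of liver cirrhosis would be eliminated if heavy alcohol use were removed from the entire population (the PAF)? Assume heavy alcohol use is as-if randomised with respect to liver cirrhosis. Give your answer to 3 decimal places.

PAF ≈ 0.068

p₁ = P(outcome | exposed) = 1941/2854 = 0.6801
p₀ = P(outcome | unexposed) = 628/1744 = 0.36009
Overall risk P(Y=1) = π·p₁ + (1−π)·p₀ = 0.082×0.6801 + 0.918×0.36009 = 0.38633.
Under exogeneity, PAF = [P(Y=1) − p₀] / P(Y=1).
PAF = (0.38633 − 0.36009) / 0.38633 ≈ 0.0679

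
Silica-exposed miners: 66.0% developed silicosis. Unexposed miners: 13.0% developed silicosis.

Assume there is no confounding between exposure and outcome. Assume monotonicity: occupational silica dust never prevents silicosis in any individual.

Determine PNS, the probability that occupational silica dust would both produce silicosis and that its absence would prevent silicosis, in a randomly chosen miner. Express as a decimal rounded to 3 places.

p₁ = 0.66, p₀ = 0.13.
Under exogeneity and monotonicity, PNS = p₁ − p₀.
PNS = 0.66 − 0.13 = 0.53

PNS ≈ 0.530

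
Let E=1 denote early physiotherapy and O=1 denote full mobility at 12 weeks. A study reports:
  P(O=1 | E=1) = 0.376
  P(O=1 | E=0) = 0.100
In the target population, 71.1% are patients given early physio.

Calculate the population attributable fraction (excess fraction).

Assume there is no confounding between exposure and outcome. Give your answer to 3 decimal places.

Let p₁ = 0.376, p₀ = 0.1.
Overall risk P(Y=1) = π·p₁ + (1−π)·p₀ = 0.711×0.376 + 0.289×0.1 = 0.29624.
Under exogeneity, PAF = [P(Y=1) − p₀] / P(Y=1).
PAF = (0.29624 − 0.1) / 0.29624 ≈ 0.6624

PAF ≈ 0.662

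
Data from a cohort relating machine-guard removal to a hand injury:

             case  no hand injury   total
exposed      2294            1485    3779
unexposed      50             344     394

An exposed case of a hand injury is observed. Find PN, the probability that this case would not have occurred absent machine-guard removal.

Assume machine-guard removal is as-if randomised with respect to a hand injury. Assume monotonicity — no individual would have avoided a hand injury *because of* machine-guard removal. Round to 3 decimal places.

p₁ = P(outcome | exposed) = 2294/3779 = 0.60704
p₀ = P(outcome | unexposed) = 50/394 = 0.1269
Under exogeneity and monotonicity, PN = (p₁ − p₀)/p₁.
PN = (0.60704 − 0.1269) / 0.60704 ≈ 0.7909

PN ≈ 0.791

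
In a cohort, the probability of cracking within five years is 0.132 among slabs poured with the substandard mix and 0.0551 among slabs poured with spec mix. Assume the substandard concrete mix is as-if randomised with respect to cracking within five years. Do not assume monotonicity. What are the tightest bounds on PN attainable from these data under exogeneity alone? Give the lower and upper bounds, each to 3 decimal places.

0.583 ≤ PN ≤ 1.000

Let p₁ = 0.132, p₀ = 0.0551.
Under exogeneity alone the bounds on PN are max{0,(p₁−p₀)/p₁} ≤ PN ≤ min{1,(1−p₀)/p₁}.
  lower = (p₁ − p₀)/p₁ = 0.0769 / 0.132 ≈ 0.5826
  upper = min{1, (1 − p₀)/p₁} = 0.9449 / 0.132 ≈ 7.1583 → capped at 1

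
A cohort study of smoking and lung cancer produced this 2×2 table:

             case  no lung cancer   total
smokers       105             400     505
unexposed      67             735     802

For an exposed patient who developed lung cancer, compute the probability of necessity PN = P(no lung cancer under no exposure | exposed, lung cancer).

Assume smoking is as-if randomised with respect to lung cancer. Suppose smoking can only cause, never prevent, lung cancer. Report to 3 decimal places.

p₁ = P(outcome | exposed) = 105/505 = 0.20792
p₀ = P(outcome | unexposed) = 67/802 = 0.083541
Under exogeneity and monotonicity, PN = (p₁ − p₀)/p₁.
PN = (0.20792 − 0.083541) / 0.20792 ≈ 0.5982

PN ≈ 0.598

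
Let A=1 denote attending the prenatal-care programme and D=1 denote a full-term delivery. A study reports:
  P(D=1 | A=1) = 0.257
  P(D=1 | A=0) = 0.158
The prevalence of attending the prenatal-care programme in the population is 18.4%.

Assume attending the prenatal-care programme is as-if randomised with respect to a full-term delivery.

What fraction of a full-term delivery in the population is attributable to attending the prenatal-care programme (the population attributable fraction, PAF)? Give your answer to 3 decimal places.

Let p₁ = 0.257, p₀ = 0.158.
Overall risk P(Y=1) = π·p₁ + (1−π)·p₀ = 0.184×0.257 + 0.816×0.158 = 0.17622.
Under exogeneity, PAF = [P(Y=1) − p₀] / P(Y=1).
PAF = (0.17622 − 0.158) / 0.17622 ≈ 0.1034

PAF ≈ 0.103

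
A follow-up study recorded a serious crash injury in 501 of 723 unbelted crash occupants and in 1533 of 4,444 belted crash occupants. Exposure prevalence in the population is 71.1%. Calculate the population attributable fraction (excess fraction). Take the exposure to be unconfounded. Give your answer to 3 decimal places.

PAF ≈ 0.418

p₁ = P(outcome | exposed) = 501/723 = 0.69295
p₀ = P(outcome | unexposed) = 1533/4444 = 0.34496
Overall risk P(Y=1) = π·p₁ + (1−π)·p₀ = 0.711×0.69295 + 0.289×0.34496 = 0.59238.
Under exogeneity, PAF = [P(Y=1) − p₀] / P(Y=1).
PAF = (0.59238 − 0.34496) / 0.59238 ≈ 0.4177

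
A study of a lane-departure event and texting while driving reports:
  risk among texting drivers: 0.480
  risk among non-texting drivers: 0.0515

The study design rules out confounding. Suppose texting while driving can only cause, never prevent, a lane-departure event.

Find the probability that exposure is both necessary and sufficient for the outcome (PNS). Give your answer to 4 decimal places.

PNS ≈ 0.4285

Let p₁ = 0.48, p₀ = 0.0515.
Under exogeneity and monotonicity, PNS = p₁ − p₀.
PNS = 0.48 − 0.0515 = 0.4285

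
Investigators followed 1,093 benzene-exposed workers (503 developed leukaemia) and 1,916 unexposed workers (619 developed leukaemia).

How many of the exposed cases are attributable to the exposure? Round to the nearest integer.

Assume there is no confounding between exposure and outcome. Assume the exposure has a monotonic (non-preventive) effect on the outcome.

about 150 cases

p₁ = P(outcome | exposed) = 503/1093 = 0.4602
p₀ = P(outcome | unexposed) = 619/1916 = 0.32307
PN = (p₁ − p₀)/p₁ = (0.4602 − 0.32307) / 0.4602 ≈ 0.29798.
Attributable cases ≈ PN × (exposed cases) = 0.29798 × 503 ≈ 149.89.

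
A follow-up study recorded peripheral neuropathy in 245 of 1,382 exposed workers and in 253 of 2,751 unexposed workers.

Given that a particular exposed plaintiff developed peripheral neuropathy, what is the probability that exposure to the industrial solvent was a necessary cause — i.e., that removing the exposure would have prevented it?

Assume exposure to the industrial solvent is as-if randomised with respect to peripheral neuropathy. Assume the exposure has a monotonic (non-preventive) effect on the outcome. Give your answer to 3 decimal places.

PN ≈ 0.481

p₁ = P(outcome | exposed) = 245/1382 = 0.17728
p₀ = P(outcome | unexposed) = 253/2751 = 0.091967
Under exogeneity and monotonicity, PN = (p₁ − p₀) / p₁.
PN = (0.17728 − 0.091967) / 0.17728 = 0.085313 / 0.17728 ≈ 0.4812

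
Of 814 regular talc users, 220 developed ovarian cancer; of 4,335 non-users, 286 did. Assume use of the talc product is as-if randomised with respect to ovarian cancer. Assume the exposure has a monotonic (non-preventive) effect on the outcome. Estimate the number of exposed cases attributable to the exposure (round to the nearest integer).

p₁ = P(outcome | exposed) = 220/814 = 0.27027
p₀ = P(outcome | unexposed) = 286/4335 = 0.065975
PN = (p₁ − p₀)/p₁ = (0.27027 − 0.065975) / 0.27027 ≈ 0.75589.
Attributable cases ≈ PN × (exposed cases) = 0.75589 × 220 ≈ 166.30.

about 166 cases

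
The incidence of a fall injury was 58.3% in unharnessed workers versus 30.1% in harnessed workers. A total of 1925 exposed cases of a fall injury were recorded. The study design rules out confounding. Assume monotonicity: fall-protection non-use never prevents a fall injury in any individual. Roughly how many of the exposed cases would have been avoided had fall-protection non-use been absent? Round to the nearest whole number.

p₁ = 0.583, p₀ = 0.301.
PN = (p₁ − p₀)/p₁ = (0.583 − 0.301) / 0.583 ≈ 0.48370.
Attributable cases ≈ PN × (exposed cases) = 0.48370 × 1925 ≈ 931.13.

about 931 cases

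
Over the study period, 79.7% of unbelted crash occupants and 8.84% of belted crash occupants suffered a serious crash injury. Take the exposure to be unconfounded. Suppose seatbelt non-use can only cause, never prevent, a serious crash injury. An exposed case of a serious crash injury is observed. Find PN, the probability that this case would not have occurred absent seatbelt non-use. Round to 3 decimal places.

PN ≈ 0.889

p₁ = 0.797, p₀ = 0.0884.
Under exogeneity and monotonicity, PN = (p₁ − p₀) / p₁.
PN = (0.797 − 0.0884) / 0.797 = 0.7086 / 0.797 ≈ 0.8891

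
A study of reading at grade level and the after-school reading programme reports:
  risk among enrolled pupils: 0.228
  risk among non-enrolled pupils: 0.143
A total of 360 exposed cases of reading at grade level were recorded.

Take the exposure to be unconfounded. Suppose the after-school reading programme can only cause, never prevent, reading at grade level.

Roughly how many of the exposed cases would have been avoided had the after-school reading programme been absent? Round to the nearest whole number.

about 134 cases

Let p₁ = 0.228, p₀ = 0.143.
PN = (p₁ − p₀)/p₁ = (0.228 − 0.143) / 0.228 ≈ 0.37281.
Attributable cases ≈ PN × (exposed cases) = 0.37281 × 360 ≈ 134.21.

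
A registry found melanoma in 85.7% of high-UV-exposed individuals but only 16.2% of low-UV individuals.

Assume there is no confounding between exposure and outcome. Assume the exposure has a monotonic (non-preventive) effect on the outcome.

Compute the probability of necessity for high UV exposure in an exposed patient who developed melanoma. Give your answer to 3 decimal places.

p₁ = 0.857, p₀ = 0.162.
Under exogeneity and monotonicity, PN = (p₁ − p₀) / p₁.
PN = (0.857 − 0.162) / 0.857 = 0.695 / 0.857 ≈ 0.8110

PN ≈ 0.811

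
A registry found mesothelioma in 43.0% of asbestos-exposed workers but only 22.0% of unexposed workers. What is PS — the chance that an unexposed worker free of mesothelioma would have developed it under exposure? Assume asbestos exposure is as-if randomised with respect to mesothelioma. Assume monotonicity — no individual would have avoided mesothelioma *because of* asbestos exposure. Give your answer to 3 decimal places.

p₁ = 0.43, p₀ = 0.22.
Under exogeneity and monotonicity, PS = (p₁ − p₀) / (1 − p₀).
PS = (0.43 − 0.22) / (1 − 0.22) = 0.21 / 0.78 ≈ 0.2692

PS ≈ 0.269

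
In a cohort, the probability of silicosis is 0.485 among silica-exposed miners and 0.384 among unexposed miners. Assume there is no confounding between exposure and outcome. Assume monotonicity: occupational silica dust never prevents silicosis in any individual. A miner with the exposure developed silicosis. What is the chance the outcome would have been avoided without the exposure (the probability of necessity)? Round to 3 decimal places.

PN ≈ 0.208

Let p₁ = 0.485, p₀ = 0.384.
Under exogeneity and monotonicity, PN = (p₁ − p₀) / p₁.
PN = (0.485 − 0.384) / 0.485 = 0.101 / 0.485 ≈ 0.2082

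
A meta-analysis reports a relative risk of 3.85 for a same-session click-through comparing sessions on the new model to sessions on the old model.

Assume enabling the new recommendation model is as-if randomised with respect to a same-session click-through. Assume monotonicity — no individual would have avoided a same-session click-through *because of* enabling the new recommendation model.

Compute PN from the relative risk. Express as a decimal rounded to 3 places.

PN ≈ 0.740

Under exogeneity and monotonicity, PN = (RR − 1) / RR = 1 − 1/RR.
PN = (3.85 − 1) / 3.85 = 2.85 / 3.85 ≈ 0.7403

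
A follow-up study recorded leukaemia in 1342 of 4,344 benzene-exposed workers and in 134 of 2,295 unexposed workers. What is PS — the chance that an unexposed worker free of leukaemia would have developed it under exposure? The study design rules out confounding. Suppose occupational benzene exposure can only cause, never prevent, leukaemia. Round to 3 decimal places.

p₁ = P(outcome | exposed) = 1342/4344 = 0.30893
p₀ = P(outcome | unexposed) = 134/2295 = 0.058388
Under exogeneity and monotonicity, PS = (p₁ − p₀) / (1 − p₀).
PS = (0.30893 − 0.058388) / (1 − 0.058388) = 0.25054 / 0.94161 ≈ 0.2661

PS ≈ 0.266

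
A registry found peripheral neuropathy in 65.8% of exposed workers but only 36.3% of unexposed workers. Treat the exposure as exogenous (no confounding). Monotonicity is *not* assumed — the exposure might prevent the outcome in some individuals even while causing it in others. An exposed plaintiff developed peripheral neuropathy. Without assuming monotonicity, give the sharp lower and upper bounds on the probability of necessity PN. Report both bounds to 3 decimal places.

0.448 ≤ PN ≤ 0.968

p₁ = 0.658, p₀ = 0.363.
Under exogeneity alone the bounds on PN are max{0,(p₁−p₀)/p₁} ≤ PN ≤ min{1,(1−p₀)/p₁}.
  lower = (p₁ − p₀)/p₁ = 0.295 / 0.658 ≈ 0.4483
  upper = min{1, (1 − p₀)/p₁} = 0.637 / 0.658 ≈ 0.9681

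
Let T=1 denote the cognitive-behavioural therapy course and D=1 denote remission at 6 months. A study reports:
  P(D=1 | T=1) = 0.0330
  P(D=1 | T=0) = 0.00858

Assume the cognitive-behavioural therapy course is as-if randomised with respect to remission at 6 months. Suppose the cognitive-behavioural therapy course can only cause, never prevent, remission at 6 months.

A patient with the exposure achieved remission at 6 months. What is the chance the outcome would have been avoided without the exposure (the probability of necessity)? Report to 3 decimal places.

Let p₁ = 0.033, p₀ = 0.00858.
Under exogeneity and monotonicity, PN = (p₁ − p₀) / p₁.
PN = (0.033 − 0.00858) / 0.033 = 0.02442 / 0.033 ≈ 0.7400

PN ≈ 0.740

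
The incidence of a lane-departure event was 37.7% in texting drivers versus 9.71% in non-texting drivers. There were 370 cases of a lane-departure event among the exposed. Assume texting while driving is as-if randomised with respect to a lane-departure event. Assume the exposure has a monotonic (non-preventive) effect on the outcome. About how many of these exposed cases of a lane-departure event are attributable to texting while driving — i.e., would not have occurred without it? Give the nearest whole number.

about 275 cases

p₁ = 0.377, p₀ = 0.0971.
PN = (p₁ − p₀)/p₁ = (0.377 − 0.0971) / 0.377 ≈ 0.74244.
Attributable cases ≈ PN × (exposed cases) = 0.74244 × 370 ≈ 274.70.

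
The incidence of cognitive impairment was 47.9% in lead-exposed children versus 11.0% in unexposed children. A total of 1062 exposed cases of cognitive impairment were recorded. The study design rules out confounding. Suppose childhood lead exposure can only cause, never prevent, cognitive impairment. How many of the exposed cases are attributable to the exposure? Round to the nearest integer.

about 818 cases

p₁ = 0.479, p₀ = 0.11.
PN = (p₁ − p₀)/p₁ = (0.479 − 0.11) / 0.479 ≈ 0.77035.
Attributable cases ≈ PN × (exposed cases) = 0.77035 × 1062 ≈ 818.12.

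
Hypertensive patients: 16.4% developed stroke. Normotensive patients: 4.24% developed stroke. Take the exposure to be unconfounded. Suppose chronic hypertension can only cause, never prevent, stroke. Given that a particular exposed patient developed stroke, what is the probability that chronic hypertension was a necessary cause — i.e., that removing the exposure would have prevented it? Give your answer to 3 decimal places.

PN ≈ 0.741

p₁ = 0.164, p₀ = 0.0424.
Under exogeneity and monotonicity, PN = (p₁ − p₀) / p₁.
PN = (0.164 − 0.0424) / 0.164 = 0.1216 / 0.164 ≈ 0.7415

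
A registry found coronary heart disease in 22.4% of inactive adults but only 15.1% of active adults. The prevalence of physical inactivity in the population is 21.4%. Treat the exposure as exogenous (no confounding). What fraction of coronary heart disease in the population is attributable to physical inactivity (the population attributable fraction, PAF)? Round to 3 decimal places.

p₁ = 0.224, p₀ = 0.151.
Overall risk P(Y=1) = π·p₁ + (1−π)·p₀ = 0.214×0.224 + 0.786×0.151 = 0.16662.
Under exogeneity, PAF = [P(Y=1) − p₀] / P(Y=1).
PAF = (0.16662 − 0.151) / 0.16662 ≈ 0.0938

PAF ≈ 0.094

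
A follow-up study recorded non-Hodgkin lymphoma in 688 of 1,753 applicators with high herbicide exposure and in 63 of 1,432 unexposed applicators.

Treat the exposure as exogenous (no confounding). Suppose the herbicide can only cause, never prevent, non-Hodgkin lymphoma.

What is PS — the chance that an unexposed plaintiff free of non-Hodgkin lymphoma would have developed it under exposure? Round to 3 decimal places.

p₁ = P(outcome | exposed) = 688/1753 = 0.39247
p₀ = P(outcome | unexposed) = 63/1432 = 0.043994
Under exogeneity and monotonicity, PS = (p₁ − p₀) / (1 − p₀).
PS = (0.39247 − 0.043994) / (1 − 0.043994) = 0.34848 / 0.95601 ≈ 0.3645

PS ≈ 0.365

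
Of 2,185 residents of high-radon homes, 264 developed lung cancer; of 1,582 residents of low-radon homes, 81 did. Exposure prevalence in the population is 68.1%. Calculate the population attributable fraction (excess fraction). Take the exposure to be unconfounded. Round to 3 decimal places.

p₁ = P(outcome | exposed) = 264/2185 = 0.12082
p₀ = P(outcome | unexposed) = 81/1582 = 0.051201
Overall risk P(Y=1) = π·p₁ + (1−π)·p₀ = 0.681×0.12082 + 0.319×0.051201 = 0.098614.
Under exogeneity, PAF = [P(Y=1) − p₀] / P(Y=1).
PAF = (0.098614 − 0.051201) / 0.098614 ≈ 0.4808

PAF ≈ 0.481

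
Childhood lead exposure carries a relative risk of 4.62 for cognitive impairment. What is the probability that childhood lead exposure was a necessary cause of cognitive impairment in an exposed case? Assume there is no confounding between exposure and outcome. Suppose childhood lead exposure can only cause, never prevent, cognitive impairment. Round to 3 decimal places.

Under exogeneity and monotonicity, PN = (RR − 1) / RR = 1 − 1/RR.
PN = (4.62 − 1) / 4.62 = 3.62 / 4.62 ≈ 0.7835

PN ≈ 0.784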